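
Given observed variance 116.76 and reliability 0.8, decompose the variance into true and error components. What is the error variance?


var_true = rxx * var_obs = 0.8 * 116.76 = 93.408
var_error = var_obs - var_true
var_error = 116.76 - 93.408
var_error = 23.352

23.352


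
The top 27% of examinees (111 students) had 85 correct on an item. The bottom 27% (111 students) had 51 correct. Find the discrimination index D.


p_upper = 85/111 = 0.7658
p_lower = 51/111 = 0.4595
D = 0.7658 - 0.4595 = 0.3063

0.3063


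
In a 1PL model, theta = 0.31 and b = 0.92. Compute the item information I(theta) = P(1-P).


P = 1/(1+exp(-(0.31-0.92))) = 0.3521
I = P*(1-P) = 0.3521 * 0.6479
I = 0.2281

0.2281


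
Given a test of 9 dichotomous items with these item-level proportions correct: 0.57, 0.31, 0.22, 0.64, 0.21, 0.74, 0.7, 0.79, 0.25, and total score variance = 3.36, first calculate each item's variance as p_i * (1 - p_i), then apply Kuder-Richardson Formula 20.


For each item, compute p_i * q_i:
  Item 1: 0.57 * 0.43 = 0.2451
  Item 2: 0.31 * 0.69 = 0.2139
  Item 3: 0.22 * 0.78 = 0.1716
  Item 4: 0.64 * 0.36 = 0.2304
  Item 5: 0.21 * 0.79 = 0.1659
  Item 6: 0.74 * 0.26 = 0.1924
  Item 7: 0.7 * 0.3 = 0.21
  Item 8: 0.79 * 0.21 = 0.1659
  Item 9: 0.25 * 0.75 = 0.1875
Sum(p_i * q_i) = 0.2451 + 0.2139 + 0.1716 + 0.2304 + 0.1659 + 0.1924 + 0.21 + 0.1659 + 0.1875 = 1.7827
KR-20 = (k/(k-1)) * (1 - Sum(p_i*q_i) / Var_total)
= (9/8) * (1 - 1.7827/3.36)
= 1.125 * 0.4694
KR-20 = 0.5281

0.5281


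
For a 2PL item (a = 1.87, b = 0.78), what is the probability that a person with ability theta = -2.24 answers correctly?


a*(theta - b) = 1.87 * (-2.24 - 0.78) = -5.6474
exp(--5.6474) = 283.5533
P = 1 / (1 + 283.5533)
P = 0.0035

0.0035


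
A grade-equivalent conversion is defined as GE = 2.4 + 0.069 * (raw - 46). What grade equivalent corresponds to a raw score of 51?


raw - median = 51 - 46 = 5
slope * diff = 0.069 * 5 = 0.345
GE = 2.4 + 0.345
GE = 2.745

2.745


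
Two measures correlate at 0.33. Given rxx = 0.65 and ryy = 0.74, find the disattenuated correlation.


r_corrected = rxy / sqrt(rxx * ryy)
= 0.33 / sqrt(0.65 * 0.74)
= 0.33 / sqrt(0.481)
= 0.33 / 0.693542
r_corrected = 0.4758

0.4758


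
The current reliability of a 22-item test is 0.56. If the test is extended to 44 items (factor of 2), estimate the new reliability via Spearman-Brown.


r_new = (n * rxx) / (1 + (n-1) * rxx)
r_new = (2 * 0.56) / (1 + 1 * 0.56)
r_new = 1.12 / 1.56
r_new = 0.7179

0.7179


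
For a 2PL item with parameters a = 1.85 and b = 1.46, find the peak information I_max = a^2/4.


For 2PL, max info at theta = b = 1.46
I_max = a^2 / 4 = 1.85^2 / 4
= 3.4225 / 4
I_max = 0.8556

0.8556


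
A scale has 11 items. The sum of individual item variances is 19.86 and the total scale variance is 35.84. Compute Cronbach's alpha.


alpha = (k/(k-1)) * (1 - sum(si^2)/s_total^2)
= (11/10) * (1 - 19.86/35.84)
alpha = 0.4905

0.4905


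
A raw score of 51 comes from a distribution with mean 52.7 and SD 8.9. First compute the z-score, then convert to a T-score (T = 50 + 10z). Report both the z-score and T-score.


z = (X - mean) / SD = (51 - 52.7) / 8.9
z = -1.7 / 8.9
z = -0.191
T-score = T = 50 + 10z
Carry z at full precision (z = -1.7 / 8.9) into the conversion:
T-score = 50 + 10 * (-1.7 / 8.9) = 50 + -17 / 8.9
T-score = 50 + -1.9101
T-score = 48.0899

48.0899


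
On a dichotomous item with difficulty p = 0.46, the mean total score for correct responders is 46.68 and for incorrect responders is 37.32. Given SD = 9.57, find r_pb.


q = 1 - p = 0.54
rpb = ((M1 - M0) / SD) * sqrt(p * q)
rpb = ((46.68 - 37.32) / 9.57) * sqrt(0.46 * 0.54)
rpb = 0.4875

0.4875


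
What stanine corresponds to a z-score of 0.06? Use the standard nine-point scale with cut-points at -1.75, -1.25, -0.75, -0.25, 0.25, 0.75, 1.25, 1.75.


Stanine boundaries: [-1.75, -1.25, -0.75, -0.25, 0.25, 0.75, 1.25, 1.75]
z = 0.06
Check each boundary:
  z >= -1.75 -> could be stanine 2
  z >= -1.25 -> could be stanine 3
  z >= -0.75 -> could be stanine 4
  z >= -0.25 -> could be stanine 5
  z < 0.25
  z < 0.75
  z < 1.25
  z < 1.75
Highest qualifying boundary gives stanine = 5

5


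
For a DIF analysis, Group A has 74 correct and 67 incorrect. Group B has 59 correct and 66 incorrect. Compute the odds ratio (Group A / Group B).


Odds_A = 74/67 = 1.1045
Odds_B = 59/66 = 0.8939
OR = Odds_A / Odds_B = 1.1045 / 0.8939
Exactly, OR = (74 * 66) / (67 * 59) = 4884 / 3953
OR = 1.2355

1.2355


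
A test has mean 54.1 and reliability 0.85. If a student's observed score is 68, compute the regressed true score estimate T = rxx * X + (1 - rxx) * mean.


T_est = rxx * X + (1 - rxx) * mean
T_est = 0.85 * 68 + 0.15 * 54.1
T_est = 57.8 + 8.115
T_est = 65.915

65.915


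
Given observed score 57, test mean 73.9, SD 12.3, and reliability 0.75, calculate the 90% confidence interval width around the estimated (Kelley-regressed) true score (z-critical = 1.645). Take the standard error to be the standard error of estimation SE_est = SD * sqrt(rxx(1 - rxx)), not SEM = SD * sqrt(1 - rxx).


True score estimate = 0.75*57 + 0.25*73.9 = 61.225
SE_est = SD * sqrt(rxx * (1 - rxx)) = 12.3 * sqrt(0.75 * 0.25) = 12.3 * sqrt(0.1875) = 5.326056
CI = T_est +/- z * SE_est, so width = 2 * z * SE_est = 2 * 1.645 * 5.326056
Width = 17.5227

17.5227


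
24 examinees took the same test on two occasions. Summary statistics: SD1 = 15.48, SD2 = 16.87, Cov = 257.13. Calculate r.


r = cov(X,Y) / (SD_X * SD_Y)
r = 257.13 / (15.48 * 16.87)
r = 257.13 / 261.1476
r = 0.9846

0.9846


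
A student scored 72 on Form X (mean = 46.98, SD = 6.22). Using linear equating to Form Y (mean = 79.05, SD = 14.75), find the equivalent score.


slope = SD_Y / SD_X = 14.75 / 6.22 ~ 2.3714
intercept = mean_Y - slope * mean_X = 79.05 - (14.75 / 6.22) * 46.98 ~ -32.3576
Y = slope * X + intercept. To avoid rounding drift from the rounded slope/intercept, evaluate the equivalent form Y = mean_Y + SD_Y * (X - mean_X) / SD_X at full precision:
Y = 79.05 + 14.75 * (72 - 46.98) / 6.22
Y = 79.05 + 14.75 * 25.02 / 6.22
Y = 79.05 + 369.045 / 6.22
Y = 79.05 + 59.332
Y = 138.382

138.382


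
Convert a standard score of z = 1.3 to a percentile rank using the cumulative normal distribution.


CDF(z) = 0.5 * (1 + erf(z/sqrt(2)))
erf(0.9192) = 0.8064
CDF = 0.9032
Percentile rank = 0.9032 * 100 = 90.32

90.32


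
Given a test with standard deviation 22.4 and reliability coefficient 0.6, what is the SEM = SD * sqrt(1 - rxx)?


SEM = SD * sqrt(1 - rxx)
SEM = 22.4 * sqrt(1 - 0.6)
SEM = 22.4 * sqrt(0.4) = 22.4 * 0.632456
SEM = 14.167

14.167


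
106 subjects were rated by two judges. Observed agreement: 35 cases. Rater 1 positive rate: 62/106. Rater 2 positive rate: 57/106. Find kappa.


P_o = 35/106 = 0.330189
P_e = (62*57 + 44*49) / 11236 = 0.506408
kappa = (P_o - P_e) / (1 - P_e)
kappa = (0.330189 - 0.506408) / (1 - 0.506408)
kappa = -0.357

-0.357


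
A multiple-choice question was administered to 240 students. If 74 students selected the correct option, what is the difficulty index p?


Item difficulty p = number correct / total examinees
p = 74 / 240
p = 0.3083

0.3083


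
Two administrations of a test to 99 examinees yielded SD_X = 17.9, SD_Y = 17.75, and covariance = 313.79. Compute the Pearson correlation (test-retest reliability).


r = cov(X,Y) / (SD_X * SD_Y)
r = 313.79 / (17.9 * 17.75)
r = 313.79 / 317.725
r = 0.9876

0.9876


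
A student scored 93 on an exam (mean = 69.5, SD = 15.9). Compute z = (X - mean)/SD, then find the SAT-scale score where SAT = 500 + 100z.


z = (X - mean) / SD = (93 - 69.5) / 15.9
z = 23.5 / 15.9
z = 1.478
SAT-scale = SAT = 500 + 100z
Carry z at full precision (z = 23.5 / 15.9) into the conversion:
SAT-scale = 500 + 100 * (23.5 / 15.9) = 500 + 2350 / 15.9
SAT-scale = 500 + 147.7987
SAT-scale = 647.7987

647.7987


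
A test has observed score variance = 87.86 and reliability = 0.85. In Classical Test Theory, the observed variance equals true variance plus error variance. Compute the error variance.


var_true = rxx * var_obs = 0.85 * 87.86 = 74.681
var_error = var_obs - var_true
var_error = 87.86 - 74.681
var_error = 13.179

13.179


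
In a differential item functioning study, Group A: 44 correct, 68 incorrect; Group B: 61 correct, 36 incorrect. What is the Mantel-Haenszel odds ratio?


Odds_A = 44/68 = 0.6471
Odds_B = 61/36 = 1.6944
OR = Odds_A / Odds_B = 0.6471 / 1.6944
Exactly, OR = (44 * 36) / (68 * 61) = 1584 / 4148
OR = 0.3819

0.3819


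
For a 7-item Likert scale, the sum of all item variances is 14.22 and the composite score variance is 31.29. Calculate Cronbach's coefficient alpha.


alpha = (k/(k-1)) * (1 - sum(si^2)/s_total^2)
= (7/6) * (1 - 14.22/31.29)
alpha = 0.6365

0.6365


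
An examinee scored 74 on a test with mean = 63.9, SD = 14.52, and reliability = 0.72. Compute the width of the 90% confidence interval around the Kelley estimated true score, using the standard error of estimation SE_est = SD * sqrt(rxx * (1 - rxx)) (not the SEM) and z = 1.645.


True score estimate = 0.72*74 + 0.28*63.9 = 71.172
SE_est = SD * sqrt(rxx * (1 - rxx)) = 14.52 * sqrt(0.72 * 0.28) = 14.52 * sqrt(0.2016) = 6.519464
CI = T_est +/- z * SE_est, so width = 2 * z * SE_est = 2 * 1.645 * 6.519464
Width = 21.449

21.449


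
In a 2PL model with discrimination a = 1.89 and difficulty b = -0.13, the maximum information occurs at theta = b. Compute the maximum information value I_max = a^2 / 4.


For 2PL, max info at theta = b = -0.13
I_max = a^2 / 4 = 1.89^2 / 4
= 3.5721 / 4
I_max = 0.893

0.893


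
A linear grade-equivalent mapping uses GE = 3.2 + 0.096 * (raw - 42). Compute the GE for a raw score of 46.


raw - median = 46 - 42 = 4
slope * diff = 0.096 * 4 = 0.384
GE = 3.2 + 0.384
GE = 3.584

3.584


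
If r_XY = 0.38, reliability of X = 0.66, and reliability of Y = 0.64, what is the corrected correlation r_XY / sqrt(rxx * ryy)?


r_corrected = rxy / sqrt(rxx * ryy)
= 0.38 / sqrt(0.66 * 0.64)
= 0.38 / sqrt(0.4224)
= 0.38 / 0.649923
r_corrected = 0.5847

0.5847


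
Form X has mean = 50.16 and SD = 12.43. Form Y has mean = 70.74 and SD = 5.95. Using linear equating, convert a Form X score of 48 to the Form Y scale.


slope = SD_Y / SD_X = 5.95 / 12.43 ~ 0.4787
intercept = mean_Y - slope * mean_X = 70.74 - (5.95 / 12.43) * 50.16 ~ 46.7294
Y = slope * X + intercept. To avoid rounding drift from the rounded slope/intercept, evaluate the equivalent form Y = mean_Y + SD_Y * (X - mean_X) / SD_X at full precision:
Y = 70.74 + 5.95 * (48 - 50.16) / 12.43
Y = 70.74 - 5.95 * 2.16 / 12.43
Y = 70.74 - 12.852 / 12.43
Y = 70.74 - 1.034
Y = 69.706

69.706


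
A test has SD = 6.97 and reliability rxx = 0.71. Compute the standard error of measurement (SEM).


SEM = SD * sqrt(1 - rxx)
SEM = 6.97 * sqrt(1 - 0.71)
SEM = 6.97 * sqrt(0.29) = 6.97 * 0.538516
SEM = 3.7535

3.7535


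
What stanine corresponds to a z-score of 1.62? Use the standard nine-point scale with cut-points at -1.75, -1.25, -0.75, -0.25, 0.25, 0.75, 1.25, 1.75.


Stanine boundaries: [-1.75, -1.25, -0.75, -0.25, 0.25, 0.75, 1.25, 1.75]
z = 1.62
Check each boundary:
  z >= -1.75 -> could be stanine 2
  z >= -1.25 -> could be stanine 3
  z >= -0.75 -> could be stanine 4
  z >= -0.25 -> could be stanine 5
  z >= 0.25 -> could be stanine 6
  z >= 0.75 -> could be stanine 7
  z >= 1.25 -> could be stanine 8
  z < 1.75
Highest qualifying boundary gives stanine = 8

8


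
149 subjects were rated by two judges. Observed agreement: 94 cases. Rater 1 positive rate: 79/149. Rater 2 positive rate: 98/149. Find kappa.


P_o = 94/149 = 0.630872
P_e = (79*98 + 70*51) / 22201 = 0.509527
kappa = (P_o - P_e) / (1 - P_e)
kappa = (0.630872 - 0.509527) / (1 - 0.509527)
kappa = 0.2474

0.2474


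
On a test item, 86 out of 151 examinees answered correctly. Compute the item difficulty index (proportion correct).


Item difficulty p = number correct / total examinees
p = 86 / 151
p = 0.5695

0.5695


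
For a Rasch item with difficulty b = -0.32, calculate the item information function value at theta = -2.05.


P = 1/(1+exp(-(-2.05--0.32))) = 0.1506
I = P*(1-P) = 0.1506 * 0.8494
I = 0.1279

0.1279


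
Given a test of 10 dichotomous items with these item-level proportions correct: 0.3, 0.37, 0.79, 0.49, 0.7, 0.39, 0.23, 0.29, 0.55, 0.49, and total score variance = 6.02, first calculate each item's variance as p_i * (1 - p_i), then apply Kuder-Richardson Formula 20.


For each item, compute p_i * q_i:
  Item 1: 0.3 * 0.7 = 0.21
  Item 2: 0.37 * 0.63 = 0.2331
  Item 3: 0.79 * 0.21 = 0.1659
  Item 4: 0.49 * 0.51 = 0.2499
  Item 5: 0.7 * 0.3 = 0.21
  Item 6: 0.39 * 0.61 = 0.2379
  Item 7: 0.23 * 0.77 = 0.1771
  Item 8: 0.29 * 0.71 = 0.2059
  Item 9: 0.55 * 0.45 = 0.2475
  Item 10: 0.49 * 0.51 = 0.2499
Sum(p_i * q_i) = 0.21 + 0.2331 + 0.1659 + 0.2499 + 0.21 + 0.2379 + 0.1771 + 0.2059 + 0.2475 + 0.2499 = 2.1872
KR-20 = (k/(k-1)) * (1 - Sum(p_i*q_i) / Var_total)
= (10/9) * (1 - 2.1872/6.02)
= 1.1111 * 0.6367
KR-20 = 0.7074

0.7074


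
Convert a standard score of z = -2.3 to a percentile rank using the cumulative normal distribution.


CDF(z) = 0.5 * (1 + erf(z/sqrt(2)))
erf(-1.6263) = -0.9786
CDF = 0.0107
Percentile rank = 0.0107 * 100 = 1.07

1.07


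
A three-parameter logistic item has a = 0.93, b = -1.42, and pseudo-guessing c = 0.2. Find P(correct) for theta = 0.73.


logit = 0.93*(0.73 - -1.42) = 1.9995
P* = 1/(1 + exp(-1.9995)) = 0.8807
P = 0.2 + (1 - 0.2) * 0.8807
P = 0.9046

0.9046


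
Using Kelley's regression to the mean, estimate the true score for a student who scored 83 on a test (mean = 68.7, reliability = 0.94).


T_est = rxx * X + (1 - rxx) * mean
T_est = 0.94 * 83 + 0.06 * 68.7
T_est = 78.02 + 4.122
T_est = 82.142

82.142


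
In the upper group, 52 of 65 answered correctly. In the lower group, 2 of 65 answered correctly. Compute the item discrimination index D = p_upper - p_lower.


p_upper = 52/65 = 0.8
p_lower = 2/65 = 0.0308
D = 0.8 - 0.0308 = 0.7692

0.7692


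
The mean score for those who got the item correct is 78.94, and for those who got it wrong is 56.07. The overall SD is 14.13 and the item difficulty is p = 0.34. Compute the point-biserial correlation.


q = 1 - p = 0.66
rpb = ((M1 - M0) / SD) * sqrt(p * q)
rpb = ((78.94 - 56.07) / 14.13) * sqrt(0.34 * 0.66)
rpb = 0.7667

0.7667


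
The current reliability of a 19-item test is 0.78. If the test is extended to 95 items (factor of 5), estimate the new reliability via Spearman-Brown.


r_new = (n * rxx) / (1 + (n-1) * rxx)
r_new = (5 * 0.78) / (1 + 4 * 0.78)
r_new = 3.9 / 4.12
r_new = 0.9466

0.9466


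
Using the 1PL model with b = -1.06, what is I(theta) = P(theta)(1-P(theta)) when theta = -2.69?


P = 1/(1+exp(-(-2.69--1.06))) = 0.1638
I = P*(1-P) = 0.1638 * 0.8362
I = 0.137

0.137


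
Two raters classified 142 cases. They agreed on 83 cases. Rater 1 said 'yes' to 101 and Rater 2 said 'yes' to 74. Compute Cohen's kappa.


P_o = 83/142 = 0.584507
P_e = (101*74 + 41*68) / 20164 = 0.508927
kappa = (P_o - P_e) / (1 - P_e)
kappa = (0.584507 - 0.508927) / (1 - 0.508927)
kappa = 0.1539

0.1539


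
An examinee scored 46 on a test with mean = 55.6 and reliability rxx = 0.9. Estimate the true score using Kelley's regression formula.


T_est = rxx * X + (1 - rxx) * mean
T_est = 0.9 * 46 + 0.1 * 55.6
T_est = 41.4 + 5.56
T_est = 46.96

46.96


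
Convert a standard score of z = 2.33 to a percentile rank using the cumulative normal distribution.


CDF(z) = 0.5 * (1 + erf(z/sqrt(2)))
erf(1.6476) = 0.9802
CDF = 0.9901
Percentile rank = 0.9901 * 100 = 99.01

99.01


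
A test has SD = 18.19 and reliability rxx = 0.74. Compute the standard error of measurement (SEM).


SEM = SD * sqrt(1 - rxx)
SEM = 18.19 * sqrt(1 - 0.74)
SEM = 18.19 * sqrt(0.26) = 18.19 * 0.509902
SEM = 9.2751

9.2751


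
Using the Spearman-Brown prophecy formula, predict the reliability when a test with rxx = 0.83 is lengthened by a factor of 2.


r_new = (n * rxx) / (1 + (n-1) * rxx)
r_new = (2 * 0.83) / (1 + 1 * 0.83)
r_new = 1.66 / 1.83
r_new = 0.9071

0.9071


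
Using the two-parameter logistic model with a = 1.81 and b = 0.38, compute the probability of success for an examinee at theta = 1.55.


a*(theta - b) = 1.81 * (1.55 - 0.38) = 2.1177
exp(-2.1177) = 0.1203
P = 1 / (1 + 0.1203)
P = 0.8926

0.8926


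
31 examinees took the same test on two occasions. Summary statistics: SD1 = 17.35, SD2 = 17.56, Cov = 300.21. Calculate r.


r = cov(X,Y) / (SD_X * SD_Y)
r = 300.21 / (17.35 * 17.56)
r = 300.21 / 304.666
r = 0.9854

0.9854


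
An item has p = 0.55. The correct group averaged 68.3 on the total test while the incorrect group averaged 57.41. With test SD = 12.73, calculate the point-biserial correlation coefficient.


q = 1 - p = 0.45
rpb = ((M1 - M0) / SD) * sqrt(p * q)
rpb = ((68.3 - 57.41) / 12.73) * sqrt(0.55 * 0.45)
rpb = 0.4256

0.4256


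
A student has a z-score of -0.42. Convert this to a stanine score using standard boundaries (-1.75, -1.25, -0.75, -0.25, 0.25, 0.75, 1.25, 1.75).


Stanine boundaries: [-1.75, -1.25, -0.75, -0.25, 0.25, 0.75, 1.25, 1.75]
z = -0.42
Check each boundary:
  z >= -1.75 -> could be stanine 2
  z >= -1.25 -> could be stanine 3
  z >= -0.75 -> could be stanine 4
  z < -0.25
  z < 0.25
  z < 0.75
  z < 1.25
  z < 1.75
Highest qualifying boundary gives stanine = 4

4


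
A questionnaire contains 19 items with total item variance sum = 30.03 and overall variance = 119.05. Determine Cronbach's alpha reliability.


alpha = (k/(k-1)) * (1 - sum(si^2)/s_total^2)
= (19/18) * (1 - 30.03/119.05)
alpha = 0.7893

0.7893


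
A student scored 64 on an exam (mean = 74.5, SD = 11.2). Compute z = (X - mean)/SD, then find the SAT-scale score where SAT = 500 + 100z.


z = (X - mean) / SD = (64 - 74.5) / 11.2
z = -10.5 / 11.2
z = -0.9375
SAT-scale = SAT = 500 + 100z
Carry z at full precision (z = -10.5 / 11.2) into the conversion:
SAT-scale = 500 + 100 * (-10.5 / 11.2) = 500 + -1050 / 11.2
SAT-scale = 500 + -93.75
SAT-scale = 406.25

406.25


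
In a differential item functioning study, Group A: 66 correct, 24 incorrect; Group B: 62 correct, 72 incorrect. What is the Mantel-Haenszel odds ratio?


Odds_A = 66/24 = 2.75
Odds_B = 62/72 = 0.8611
OR = Odds_A / Odds_B = 2.75 / 0.8611
Exactly, OR = (66 * 72) / (24 * 62) = 4752 / 1488
OR = 3.1935

3.1935


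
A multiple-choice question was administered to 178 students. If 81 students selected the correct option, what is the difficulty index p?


Item difficulty p = number correct / total examinees
p = 81 / 178
p = 0.4551

0.4551


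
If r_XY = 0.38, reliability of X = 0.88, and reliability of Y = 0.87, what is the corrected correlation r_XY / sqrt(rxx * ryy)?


r_corrected = rxy / sqrt(rxx * ryy)
= 0.38 / sqrt(0.88 * 0.87)
= 0.38 / sqrt(0.7656)
= 0.38 / 0.874986
r_corrected = 0.4343

0.4343


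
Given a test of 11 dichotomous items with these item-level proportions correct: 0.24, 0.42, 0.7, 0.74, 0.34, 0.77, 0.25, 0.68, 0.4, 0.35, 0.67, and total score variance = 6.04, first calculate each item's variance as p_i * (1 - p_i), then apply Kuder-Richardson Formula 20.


For each item, compute p_i * q_i:
  Item 1: 0.24 * 0.76 = 0.1824
  Item 2: 0.42 * 0.58 = 0.2436
  Item 3: 0.7 * 0.3 = 0.21
  Item 4: 0.74 * 0.26 = 0.1924
  Item 5: 0.34 * 0.66 = 0.2244
  Item 6: 0.77 * 0.23 = 0.1771
  Item 7: 0.25 * 0.75 = 0.1875
  Item 8: 0.68 * 0.32 = 0.2176
  Item 9: 0.4 * 0.6 = 0.24
  Item 10: 0.35 * 0.65 = 0.2275
  Item 11: 0.67 * 0.33 = 0.2211
Sum(p_i * q_i) = 0.1824 + 0.2436 + 0.21 + 0.1924 + 0.2244 + 0.1771 + 0.1875 + 0.2176 + 0.24 + 0.2275 + 0.2211 = 2.3236
KR-20 = (k/(k-1)) * (1 - Sum(p_i*q_i) / Var_total)
= (11/10) * (1 - 2.3236/6.04)
= 1.1 * 0.6153
KR-20 = 0.6768

0.6768


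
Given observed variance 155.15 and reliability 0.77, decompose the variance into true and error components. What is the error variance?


var_true = rxx * var_obs = 0.77 * 155.15 = 119.4655
var_error = var_obs - var_true
var_error = 155.15 - 119.4655
var_error = 35.6845

35.6845


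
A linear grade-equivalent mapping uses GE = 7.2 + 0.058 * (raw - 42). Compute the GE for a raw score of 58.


raw - median = 58 - 42 = 16
slope * diff = 0.058 * 16 = 0.928
GE = 7.2 + 0.928
GE = 8.128

8.128


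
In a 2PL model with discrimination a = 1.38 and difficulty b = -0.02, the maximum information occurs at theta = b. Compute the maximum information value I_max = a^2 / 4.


For 2PL, max info at theta = b = -0.02
I_max = a^2 / 4 = 1.38^2 / 4
= 1.9044 / 4
I_max = 0.4761

0.4761


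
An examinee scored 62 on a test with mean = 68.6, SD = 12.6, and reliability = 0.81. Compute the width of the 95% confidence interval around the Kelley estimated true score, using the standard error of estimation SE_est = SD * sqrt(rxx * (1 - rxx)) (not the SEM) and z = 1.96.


True score estimate = 0.81*62 + 0.19*68.6 = 63.254
SE_est = SD * sqrt(rxx * (1 - rxx)) = 12.6 * sqrt(0.81 * 0.19) = 12.6 * sqrt(0.1539) = 4.942991
CI = T_est +/- z * SE_est, so width = 2 * z * SE_est = 2 * 1.96 * 4.942991
Width = 19.3765

19.3765


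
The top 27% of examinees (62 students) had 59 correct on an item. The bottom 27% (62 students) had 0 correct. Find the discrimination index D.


p_upper = 59/62 = 0.9516
p_lower = 0/62 = 0.0
D = 0.9516 - 0.0 = 0.9516

0.9516


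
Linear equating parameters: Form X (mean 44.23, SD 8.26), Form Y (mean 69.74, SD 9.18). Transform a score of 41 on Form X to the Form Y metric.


slope = SD_Y / SD_X = 9.18 / 8.26 ~ 1.1114
intercept = mean_Y - slope * mean_X = 69.74 - (9.18 / 8.26) * 44.23 ~ 20.5837
Y = slope * X + intercept. To avoid rounding drift from the rounded slope/intercept, evaluate the equivalent form Y = mean_Y + SD_Y * (X - mean_X) / SD_X at full precision:
Y = 69.74 + 9.18 * (41 - 44.23) / 8.26
Y = 69.74 - 9.18 * 3.23 / 8.26
Y = 69.74 - 29.6514 / 8.26
Y = 69.74 - 3.5898
Y = 66.1502

66.1502


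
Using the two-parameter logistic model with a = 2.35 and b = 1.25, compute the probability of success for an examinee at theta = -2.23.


a*(theta - b) = 2.35 * (-2.23 - 1.25) = -8.178
exp(--8.178) = 3561.7241
P = 1 / (1 + 3561.7241)
P = 0.0003

0.0003


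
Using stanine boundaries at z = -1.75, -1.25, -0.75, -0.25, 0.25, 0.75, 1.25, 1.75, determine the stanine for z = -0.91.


Stanine boundaries: [-1.75, -1.25, -0.75, -0.25, 0.25, 0.75, 1.25, 1.75]
z = -0.91
Check each boundary:
  z >= -1.75 -> could be stanine 2
  z >= -1.25 -> could be stanine 3
  z < -0.75
  z < -0.25
  z < 0.25
  z < 0.75
  z < 1.25
  z < 1.75
Highest qualifying boundary gives stanine = 3

3


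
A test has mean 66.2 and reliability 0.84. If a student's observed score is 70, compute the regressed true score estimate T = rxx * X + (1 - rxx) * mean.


T_est = rxx * X + (1 - rxx) * mean
T_est = 0.84 * 70 + 0.16 * 66.2
T_est = 58.8 + 10.592
T_est = 69.392

69.392


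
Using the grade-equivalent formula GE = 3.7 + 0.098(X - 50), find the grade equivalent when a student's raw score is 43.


raw - median = 43 - 50 = -7
slope * diff = 0.098 * -7 = -0.686
GE = 3.7 + -0.686
GE = 3.014

3.014


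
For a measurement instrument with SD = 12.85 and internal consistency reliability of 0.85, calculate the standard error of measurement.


SEM = SD * sqrt(1 - rxx)
SEM = 12.85 * sqrt(1 - 0.85)
SEM = 12.85 * sqrt(0.15) = 12.85 * 0.387298
SEM = 4.9768

4.9768


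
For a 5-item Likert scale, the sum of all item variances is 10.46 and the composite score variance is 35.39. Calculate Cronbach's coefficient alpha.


alpha = (k/(k-1)) * (1 - sum(si^2)/s_total^2)
= (5/4) * (1 - 10.46/35.39)
alpha = 0.8805

0.8805


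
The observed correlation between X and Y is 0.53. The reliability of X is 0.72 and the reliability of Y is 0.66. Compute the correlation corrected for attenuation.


r_corrected = rxy / sqrt(rxx * ryy)
= 0.53 / sqrt(0.72 * 0.66)
= 0.53 / sqrt(0.4752)
= 0.53 / 0.689348
r_corrected = 0.7688

0.7688


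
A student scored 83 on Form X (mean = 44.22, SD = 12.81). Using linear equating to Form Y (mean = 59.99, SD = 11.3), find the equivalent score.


slope = SD_Y / SD_X = 11.3 / 12.81 ~ 0.8821
intercept = mean_Y - slope * mean_X = 59.99 - (11.3 / 12.81) * 44.22 ~ 20.9825
Y = slope * X + intercept. To avoid rounding drift from the rounded slope/intercept, evaluate the equivalent form Y = mean_Y + SD_Y * (X - mean_X) / SD_X at full precision:
Y = 59.99 + 11.3 * (83 - 44.22) / 12.81
Y = 59.99 + 11.3 * 38.78 / 12.81
Y = 59.99 + 438.214 / 12.81
Y = 59.99 + 34.2087
Y = 94.1987

94.1987


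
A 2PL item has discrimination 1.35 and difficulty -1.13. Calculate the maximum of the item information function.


For 2PL, max info at theta = b = -1.13
I_max = a^2 / 4 = 1.35^2 / 4
= 1.8225 / 4
I_max = 0.4556

0.4556


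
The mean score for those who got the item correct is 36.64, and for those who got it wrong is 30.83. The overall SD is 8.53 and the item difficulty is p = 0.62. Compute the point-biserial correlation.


q = 1 - p = 0.38
rpb = ((M1 - M0) / SD) * sqrt(p * q)
rpb = ((36.64 - 30.83) / 8.53) * sqrt(0.62 * 0.38)
rpb = 0.3306

0.3306


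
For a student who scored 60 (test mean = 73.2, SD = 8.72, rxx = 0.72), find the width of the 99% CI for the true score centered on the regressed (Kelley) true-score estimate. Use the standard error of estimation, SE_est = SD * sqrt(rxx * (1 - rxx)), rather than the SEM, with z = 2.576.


True score estimate = 0.72*60 + 0.28*73.2 = 63.696
SE_est = SD * sqrt(rxx * (1 - rxx)) = 8.72 * sqrt(0.72 * 0.28) = 8.72 * sqrt(0.2016) = 3.91527
CI = T_est +/- z * SE_est, so width = 2 * z * SE_est = 2 * 2.576 * 3.91527
Width = 20.1715

20.1715


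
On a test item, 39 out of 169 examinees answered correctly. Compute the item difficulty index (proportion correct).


Item difficulty p = number correct / total examinees
p = 39 / 169
p = 0.2308

0.2308


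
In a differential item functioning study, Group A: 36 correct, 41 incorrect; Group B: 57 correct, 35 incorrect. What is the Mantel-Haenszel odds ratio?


Odds_A = 36/41 = 0.878
Odds_B = 57/35 = 1.6286
OR = Odds_A / Odds_B = 0.878 / 1.6286
Exactly, OR = (36 * 35) / (41 * 57) = 1260 / 2337
OR = 0.5392

0.5392


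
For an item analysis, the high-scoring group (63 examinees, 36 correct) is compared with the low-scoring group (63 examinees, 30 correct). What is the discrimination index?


p_upper = 36/63 = 0.5714
p_lower = 30/63 = 0.4762
D = 0.5714 - 0.4762 = 0.0952

0.0952


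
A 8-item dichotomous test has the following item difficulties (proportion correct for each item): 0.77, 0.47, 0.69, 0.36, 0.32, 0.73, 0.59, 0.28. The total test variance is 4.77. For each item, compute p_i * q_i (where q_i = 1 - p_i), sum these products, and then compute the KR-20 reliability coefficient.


For each item, compute p_i * q_i:
  Item 1: 0.77 * 0.23 = 0.1771
  Item 2: 0.47 * 0.53 = 0.2491
  Item 3: 0.69 * 0.31 = 0.2139
  Item 4: 0.36 * 0.64 = 0.2304
  Item 5: 0.32 * 0.68 = 0.2176
  Item 6: 0.73 * 0.27 = 0.1971
  Item 7: 0.59 * 0.41 = 0.2419
  Item 8: 0.28 * 0.72 = 0.2016
Sum(p_i * q_i) = 0.1771 + 0.2491 + 0.2139 + 0.2304 + 0.2176 + 0.1971 + 0.2419 + 0.2016 = 1.7287
KR-20 = (k/(k-1)) * (1 - Sum(p_i*q_i) / Var_total)
= (8/7) * (1 - 1.7287/4.77)
= 1.1429 * 0.6376
KR-20 = 0.7287

0.7287


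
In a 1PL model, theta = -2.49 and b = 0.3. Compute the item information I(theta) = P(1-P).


P = 1/(1+exp(-(-2.49-0.3))) = 0.0579
I = P*(1-P) = 0.0579 * 0.9421
I = 0.0545

0.0545


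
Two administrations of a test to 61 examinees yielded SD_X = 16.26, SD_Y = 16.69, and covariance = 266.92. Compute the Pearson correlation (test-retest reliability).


r = cov(X,Y) / (SD_X * SD_Y)
r = 266.92 / (16.26 * 16.69)
r = 266.92 / 271.3794
r = 0.9836

0.9836


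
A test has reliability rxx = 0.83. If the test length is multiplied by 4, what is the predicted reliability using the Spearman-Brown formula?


r_new = (n * rxx) / (1 + (n-1) * rxx)
r_new = (4 * 0.83) / (1 + 3 * 0.83)
r_new = 3.32 / 3.49
r_new = 0.9513

0.9513


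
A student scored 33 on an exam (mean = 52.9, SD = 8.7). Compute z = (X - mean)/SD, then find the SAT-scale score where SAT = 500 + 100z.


z = (X - mean) / SD = (33 - 52.9) / 8.7
z = -19.9 / 8.7
z = -2.2874
SAT-scale = SAT = 500 + 100z
Carry z at full precision (z = -19.9 / 8.7) into the conversion:
SAT-scale = 500 + 100 * (-19.9 / 8.7) = 500 + -1990 / 8.7
SAT-scale = 500 + -228.7356
SAT-scale = 271.2644

271.2644


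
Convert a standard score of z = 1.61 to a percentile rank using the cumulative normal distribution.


CDF(z) = 0.5 * (1 + erf(z/sqrt(2)))
erf(1.1384) = 0.8926
CDF = 0.9463
Percentile rank = 0.9463 * 100 = 94.63

94.63


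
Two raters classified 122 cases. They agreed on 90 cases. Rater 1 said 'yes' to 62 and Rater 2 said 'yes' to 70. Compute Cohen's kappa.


P_o = 90/122 = 0.737705
P_e = (62*70 + 60*52) / 14884 = 0.501209
kappa = (P_o - P_e) / (1 - P_e)
kappa = (0.737705 - 0.501209) / (1 - 0.501209)
kappa = 0.4741

0.4741


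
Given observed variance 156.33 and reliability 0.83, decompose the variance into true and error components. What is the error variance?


var_true = rxx * var_obs = 0.83 * 156.33 = 129.7539
var_error = var_obs - var_true
var_error = 156.33 - 129.7539
var_error = 26.5761

26.5761


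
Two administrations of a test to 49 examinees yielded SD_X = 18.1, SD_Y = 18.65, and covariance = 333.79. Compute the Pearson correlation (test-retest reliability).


r = cov(X,Y) / (SD_X * SD_Y)
r = 333.79 / (18.1 * 18.65)
r = 333.79 / 337.565
r = 0.9888

0.9888


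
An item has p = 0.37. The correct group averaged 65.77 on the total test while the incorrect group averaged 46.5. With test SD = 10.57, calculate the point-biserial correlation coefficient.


q = 1 - p = 0.63
rpb = ((M1 - M0) / SD) * sqrt(p * q)
rpb = ((65.77 - 46.5) / 10.57) * sqrt(0.37 * 0.63)
rpb = 0.8802

0.8802


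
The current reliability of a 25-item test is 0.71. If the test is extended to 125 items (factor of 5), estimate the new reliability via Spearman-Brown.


r_new = (n * rxx) / (1 + (n-1) * rxx)
r_new = (5 * 0.71) / (1 + 4 * 0.71)
r_new = 3.55 / 3.84
r_new = 0.9245

0.9245


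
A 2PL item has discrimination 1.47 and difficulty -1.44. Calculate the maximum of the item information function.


For 2PL, max info at theta = b = -1.44
I_max = a^2 / 4 = 1.47^2 / 4
= 2.1609 / 4
I_max = 0.5402

0.5402


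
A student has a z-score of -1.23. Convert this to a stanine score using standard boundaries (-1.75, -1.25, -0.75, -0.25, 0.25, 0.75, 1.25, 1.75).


Stanine boundaries: [-1.75, -1.25, -0.75, -0.25, 0.25, 0.75, 1.25, 1.75]
z = -1.23
Check each boundary:
  z >= -1.75 -> could be stanine 2
  z >= -1.25 -> could be stanine 3
  z < -0.75
  z < -0.25
  z < 0.25
  z < 0.75
  z < 1.25
  z < 1.75
Highest qualifying boundary gives stanine = 3

3


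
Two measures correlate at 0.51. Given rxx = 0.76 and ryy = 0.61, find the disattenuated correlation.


r_corrected = rxy / sqrt(rxx * ryy)
= 0.51 / sqrt(0.76 * 0.61)
= 0.51 / sqrt(0.4636)
= 0.51 / 0.680882
r_corrected = 0.749

0.749


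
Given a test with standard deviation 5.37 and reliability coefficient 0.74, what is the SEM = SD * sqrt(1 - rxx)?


SEM = SD * sqrt(1 - rxx)
SEM = 5.37 * sqrt(1 - 0.74)
SEM = 5.37 * sqrt(0.26) = 5.37 * 0.509902
SEM = 2.7382

2.7382


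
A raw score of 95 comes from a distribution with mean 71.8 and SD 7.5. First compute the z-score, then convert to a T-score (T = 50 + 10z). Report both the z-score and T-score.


z = (X - mean) / SD = (95 - 71.8) / 7.5
z = 23.2 / 7.5
z = 3.0933
T-score = T = 50 + 10z
Carry z at full precision (z = 23.2 / 7.5) into the conversion:
T-score = 50 + 10 * (23.2 / 7.5) = 50 + 232 / 7.5
T-score = 50 + 30.9333
T-score = 80.9333

80.9333


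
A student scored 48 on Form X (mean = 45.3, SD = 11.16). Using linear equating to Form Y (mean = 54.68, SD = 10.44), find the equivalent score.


slope = SD_Y / SD_X = 10.44 / 11.16 ~ 0.9355
intercept = mean_Y - slope * mean_X = 54.68 - (10.44 / 11.16) * 45.3 ~ 12.3026
Y = slope * X + intercept. To avoid rounding drift from the rounded slope/intercept, evaluate the equivalent form Y = mean_Y + SD_Y * (X - mean_X) / SD_X at full precision:
Y = 54.68 + 10.44 * (48 - 45.3) / 11.16
Y = 54.68 + 10.44 * 2.7 / 11.16
Y = 54.68 + 28.188 / 11.16
Y = 54.68 + 2.5258
Y = 57.2058

57.2058


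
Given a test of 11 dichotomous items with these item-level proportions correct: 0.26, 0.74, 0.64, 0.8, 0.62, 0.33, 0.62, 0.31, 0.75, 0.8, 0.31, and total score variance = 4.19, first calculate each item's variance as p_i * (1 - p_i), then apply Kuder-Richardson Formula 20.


For each item, compute p_i * q_i:
  Item 1: 0.26 * 0.74 = 0.1924
  Item 2: 0.74 * 0.26 = 0.1924
  Item 3: 0.64 * 0.36 = 0.2304
  Item 4: 0.8 * 0.2 = 0.16
  Item 5: 0.62 * 0.38 = 0.2356
  Item 6: 0.33 * 0.67 = 0.2211
  Item 7: 0.62 * 0.38 = 0.2356
  Item 8: 0.31 * 0.69 = 0.2139
  Item 9: 0.75 * 0.25 = 0.1875
  Item 10: 0.8 * 0.2 = 0.16
  Item 11: 0.31 * 0.69 = 0.2139
Sum(p_i * q_i) = 0.1924 + 0.1924 + 0.2304 + 0.16 + 0.2356 + 0.2211 + 0.2356 + 0.2139 + 0.1875 + 0.16 + 0.2139 = 2.2428
KR-20 = (k/(k-1)) * (1 - Sum(p_i*q_i) / Var_total)
= (11/10) * (1 - 2.2428/4.19)
= 1.1 * 0.4647
KR-20 = 0.5112

0.5112


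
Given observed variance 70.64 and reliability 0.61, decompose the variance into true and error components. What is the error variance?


var_true = rxx * var_obs = 0.61 * 70.64 = 43.0904
var_error = var_obs - var_true
var_error = 70.64 - 43.0904
var_error = 27.5496

27.5496


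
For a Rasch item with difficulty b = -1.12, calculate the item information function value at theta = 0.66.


P = 1/(1+exp(-(0.66--1.12))) = 0.8557
I = P*(1-P) = 0.8557 * 0.1443
I = 0.1235

0.1235


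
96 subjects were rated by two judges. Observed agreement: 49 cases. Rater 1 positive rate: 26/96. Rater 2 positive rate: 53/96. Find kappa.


P_o = 49/96 = 0.510417
P_e = (26*53 + 70*43) / 9216 = 0.476128
kappa = (P_o - P_e) / (1 - P_e)
kappa = (0.510417 - 0.476128) / (1 - 0.476128)
kappa = 0.0655

0.0655


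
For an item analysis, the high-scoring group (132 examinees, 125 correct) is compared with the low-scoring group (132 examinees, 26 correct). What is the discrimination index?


p_upper = 125/132 = 0.947
p_lower = 26/132 = 0.197
D = 0.947 - 0.197 = 0.75

0.75


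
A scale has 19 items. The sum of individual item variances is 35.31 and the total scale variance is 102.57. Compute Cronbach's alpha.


alpha = (k/(k-1)) * (1 - sum(si^2)/s_total^2)
= (19/18) * (1 - 35.31/102.57)
alpha = 0.6922

0.6922


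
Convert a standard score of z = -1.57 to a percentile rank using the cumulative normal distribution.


CDF(z) = 0.5 * (1 + erf(z/sqrt(2)))
erf(-1.1102) = -0.8836
CDF = 0.0582
Percentile rank = 0.0582 * 100 = 5.82

5.82


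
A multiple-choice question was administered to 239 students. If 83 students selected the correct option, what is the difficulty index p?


Item difficulty p = number correct / total examinees
p = 83 / 239
p = 0.3473

0.3473


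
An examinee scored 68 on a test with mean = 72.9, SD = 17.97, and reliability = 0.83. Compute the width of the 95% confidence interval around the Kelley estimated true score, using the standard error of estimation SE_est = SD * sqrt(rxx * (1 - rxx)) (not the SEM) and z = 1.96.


True score estimate = 0.83*68 + 0.17*72.9 = 68.833
SE_est = SD * sqrt(rxx * (1 - rxx)) = 17.97 * sqrt(0.83 * 0.17) = 17.97 * sqrt(0.1411) = 6.750121
CI = T_est +/- z * SE_est, so width = 2 * z * SE_est = 2 * 1.96 * 6.750121
Width = 26.4605

26.4605


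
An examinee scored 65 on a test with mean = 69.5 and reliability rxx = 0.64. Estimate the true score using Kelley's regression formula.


T_est = rxx * X + (1 - rxx) * mean
T_est = 0.64 * 65 + 0.36 * 69.5
T_est = 41.6 + 25.02
T_est = 66.62

66.62


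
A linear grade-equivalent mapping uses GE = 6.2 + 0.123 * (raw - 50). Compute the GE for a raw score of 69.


raw - median = 69 - 50 = 19
slope * diff = 0.123 * 19 = 2.337
GE = 6.2 + 2.337
GE = 8.537

8.537


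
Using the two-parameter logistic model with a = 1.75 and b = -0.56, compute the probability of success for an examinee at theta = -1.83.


a*(theta - b) = 1.75 * (-1.83 - -0.56) = -2.2225
exp(--2.2225) = 9.2304
P = 1 / (1 + 9.2304)
P = 0.0977

0.0977


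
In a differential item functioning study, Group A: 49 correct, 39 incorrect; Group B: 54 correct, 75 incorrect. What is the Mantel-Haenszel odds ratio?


Odds_A = 49/39 = 1.2564
Odds_B = 54/75 = 0.72
OR = Odds_A / Odds_B = 1.2564 / 0.72
Exactly, OR = (49 * 75) / (39 * 54) = 3675 / 2106
OR = 1.745

1.745


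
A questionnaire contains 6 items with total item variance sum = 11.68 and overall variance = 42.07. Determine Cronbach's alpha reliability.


alpha = (k/(k-1)) * (1 - sum(si^2)/s_total^2)
= (6/5) * (1 - 11.68/42.07)
alpha = 0.8668

0.8668


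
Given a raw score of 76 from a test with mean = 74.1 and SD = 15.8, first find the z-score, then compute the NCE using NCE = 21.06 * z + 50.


z = (X - mean) / SD = (76 - 74.1) / 15.8
z = 1.9 / 15.8
z = 0.1203
NCE = NCE = 21.06z + 50
Carry z at full precision (z = 1.9 / 15.8) into the conversion:
NCE = 21.06 * (1.9 / 15.8) + 50 = 40.014 / 15.8 + 50
NCE = 2.5325 + 50
NCE = 52.5325

52.5325


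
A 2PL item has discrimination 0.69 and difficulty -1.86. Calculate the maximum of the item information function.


For 2PL, max info at theta = b = -1.86
I_max = a^2 / 4 = 0.69^2 / 4
= 0.4761 / 4
I_max = 0.119

0.119


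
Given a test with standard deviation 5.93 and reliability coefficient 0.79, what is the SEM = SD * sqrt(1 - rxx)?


SEM = SD * sqrt(1 - rxx)
SEM = 5.93 * sqrt(1 - 0.79)
SEM = 5.93 * sqrt(0.21) = 5.93 * 0.458258
SEM = 2.7175

2.7175


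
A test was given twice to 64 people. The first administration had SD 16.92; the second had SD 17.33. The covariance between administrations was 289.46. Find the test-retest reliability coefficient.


r = cov(X,Y) / (SD_X * SD_Y)
r = 289.46 / (16.92 * 17.33)
r = 289.46 / 293.2236
r = 0.9872

0.9872


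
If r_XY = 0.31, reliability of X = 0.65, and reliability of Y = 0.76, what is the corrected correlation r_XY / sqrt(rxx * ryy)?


r_corrected = rxy / sqrt(rxx * ryy)
= 0.31 / sqrt(0.65 * 0.76)
= 0.31 / sqrt(0.494)
= 0.31 / 0.702851
r_corrected = 0.4411

0.4411


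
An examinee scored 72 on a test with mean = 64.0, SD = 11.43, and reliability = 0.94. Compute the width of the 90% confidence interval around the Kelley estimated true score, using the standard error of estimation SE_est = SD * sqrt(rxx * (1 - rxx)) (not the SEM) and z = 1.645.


True score estimate = 0.94*72 + 0.06*64.0 = 71.52
SE_est = SD * sqrt(rxx * (1 - rxx)) = 11.43 * sqrt(0.94 * 0.06) = 11.43 * sqrt(0.0564) = 2.714475
CI = T_est +/- z * SE_est, so width = 2 * z * SE_est = 2 * 1.645 * 2.714475
Width = 8.9306

8.9306


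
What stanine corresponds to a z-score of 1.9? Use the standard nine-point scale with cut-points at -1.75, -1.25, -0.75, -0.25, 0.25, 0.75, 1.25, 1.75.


Stanine boundaries: [-1.75, -1.25, -0.75, -0.25, 0.25, 0.75, 1.25, 1.75]
z = 1.9
Check each boundary:
  z >= -1.75 -> could be stanine 2
  z >= -1.25 -> could be stanine 3
  z >= -0.75 -> could be stanine 4
  z >= -0.25 -> could be stanine 5
  z >= 0.25 -> could be stanine 6
  z >= 0.75 -> could be stanine 7
  z >= 1.25 -> could be stanine 8
  z >= 1.75 -> could be stanine 9
Highest qualifying boundary gives stanine = 9

9


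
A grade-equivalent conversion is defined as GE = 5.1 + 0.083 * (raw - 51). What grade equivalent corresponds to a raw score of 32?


raw - median = 32 - 51 = -19
slope * diff = 0.083 * -19 = -1.577
GE = 5.1 + -1.577
GE = 3.523

3.523


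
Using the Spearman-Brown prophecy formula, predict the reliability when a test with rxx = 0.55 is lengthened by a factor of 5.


r_new = (n * rxx) / (1 + (n-1) * rxx)
r_new = (5 * 0.55) / (1 + 4 * 0.55)
r_new = 2.75 / 3.2
r_new = 0.8594

0.8594
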